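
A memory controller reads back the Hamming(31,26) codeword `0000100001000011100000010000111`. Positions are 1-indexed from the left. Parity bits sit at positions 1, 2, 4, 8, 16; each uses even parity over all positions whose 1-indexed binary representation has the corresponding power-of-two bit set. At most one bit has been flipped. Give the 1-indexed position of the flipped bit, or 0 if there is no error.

5

s1: b1⊕b3⊕b5⊕b7⊕b9⊕b11⊕b13⊕b15⊕b17⊕b19⊕b21⊕b23⊕b25⊕b27⊕b29⊕b31 = 0⊕0⊕1⊕0⊕0⊕0⊕0⊕1⊕1⊕0⊕0⊕0⊕0⊕0⊕1⊕1 = 1
s2: b2⊕b3⊕b6⊕b7⊕b10⊕b11⊕b14⊕b15⊕b18⊕b19⊕b22⊕b23⊕b26⊕b27⊕b30⊕b31 = 0⊕0⊕0⊕0⊕1⊕0⊕0⊕1⊕0⊕0⊕0⊕0⊕0⊕0⊕1⊕1 = 0
s4: b4⊕b5⊕b6⊕b7⊕b12⊕b13⊕b14⊕b15⊕b20⊕b21⊕b22⊕b23⊕b28⊕b29⊕b30⊕b31 = 0⊕1⊕0⊕0⊕0⊕0⊕0⊕1⊕0⊕0⊕0⊕0⊕0⊕1⊕1⊕1 = 1
s8: b8⊕b9⊕b10⊕b11⊕b12⊕b13⊕b14⊕b15⊕b24⊕b25⊕b26⊕b27⊕b28⊕b29⊕b30⊕b31 = 0⊕0⊕1⊕0⊕0⊕0⊕0⊕1⊕1⊕0⊕0⊕0⊕0⊕1⊕1⊕1 = 0
s16: b16⊕b17⊕b18⊕b19⊕b20⊕b21⊕b22⊕b23⊕b24⊕b25⊕b26⊕b27⊕b28⊕b29⊕b30⊕b31 = 1⊕1⊕0⊕0⊕0⊕0⊕0⊕0⊕1⊕0⊕0⊕0⊕0⊕1⊕1⊕1 = 0
Syndrome (s16...s1) = 00101 → position 5.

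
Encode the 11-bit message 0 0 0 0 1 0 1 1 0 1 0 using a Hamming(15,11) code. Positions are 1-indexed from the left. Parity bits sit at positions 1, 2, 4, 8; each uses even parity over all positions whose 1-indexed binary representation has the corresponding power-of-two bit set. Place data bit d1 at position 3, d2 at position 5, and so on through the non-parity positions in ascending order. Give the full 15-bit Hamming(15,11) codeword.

000000001011010

Place data bits at non-power-of-two positions: b3=0, b5=0, b6=0, b7=0, b9=1, b10=0, b11=1, b12=1, b13=0, b14=1, b15=0.
p1 = XOR of data positions {3,5,7,9,11,13,15} = 0⊕0⊕0⊕1⊕1⊕0⊕0 = 0
p2 = XOR of data positions {3,6,7,10,11,14,15} = 0⊕0⊕0⊕0⊕1⊕1⊕0 = 0
p4 = XOR of data positions {5,6,7,12,13,14,15} = 0⊕0⊕0⊕1⊕0⊕1⊕0 = 0
p8 = XOR of data positions {9,10,11,12,13,14,15} = 1⊕0⊕1⊕1⊕0⊕1⊕0 = 0
Codeword b1..b15 = 000000001011010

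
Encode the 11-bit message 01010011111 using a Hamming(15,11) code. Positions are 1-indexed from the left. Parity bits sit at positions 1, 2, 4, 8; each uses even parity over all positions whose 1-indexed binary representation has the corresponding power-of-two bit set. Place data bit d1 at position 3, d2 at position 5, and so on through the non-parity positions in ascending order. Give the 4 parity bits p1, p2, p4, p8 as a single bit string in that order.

Place data bits at non-power-of-two positions: b3=0, b5=1, b6=0, b7=1, b9=0, b10=0, b11=1, b12=1, b13=1, b14=1, b15=1.
p1 = XOR of data positions {3,5,7,9,11,13,15} = 0⊕1⊕1⊕0⊕1⊕1⊕1 = 1
p2 = XOR of data positions {3,6,7,10,11,14,15} = 0⊕0⊕1⊕0⊕1⊕1⊕1 = 0
p4 = XOR of data positions {5,6,7,12,13,14,15} = 1⊕0⊕1⊕1⊕1⊕1⊕1 = 0
p8 = XOR of data positions {9,10,11,12,13,14,15} = 0⊕0⊕1⊕1⊕1⊕1⊕1 = 1
Parity bits p1,p2,p4,p8 = 1001

1001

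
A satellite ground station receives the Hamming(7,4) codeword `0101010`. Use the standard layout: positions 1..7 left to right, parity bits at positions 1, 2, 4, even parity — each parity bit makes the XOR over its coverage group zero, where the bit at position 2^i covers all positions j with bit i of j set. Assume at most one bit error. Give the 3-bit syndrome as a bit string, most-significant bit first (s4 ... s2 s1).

000

s1: b1⊕b3⊕b5⊕b7 = 0⊕0⊕0⊕0 = 0
s2: b2⊕b3⊕b6⊕b7 = 1⊕0⊕1⊕0 = 0
s4: b4⊕b5⊕b6⊕b7 = 1⊕0⊕1⊕0 = 0
Syndrome (s4...s1) = 000 → position 0 (no error).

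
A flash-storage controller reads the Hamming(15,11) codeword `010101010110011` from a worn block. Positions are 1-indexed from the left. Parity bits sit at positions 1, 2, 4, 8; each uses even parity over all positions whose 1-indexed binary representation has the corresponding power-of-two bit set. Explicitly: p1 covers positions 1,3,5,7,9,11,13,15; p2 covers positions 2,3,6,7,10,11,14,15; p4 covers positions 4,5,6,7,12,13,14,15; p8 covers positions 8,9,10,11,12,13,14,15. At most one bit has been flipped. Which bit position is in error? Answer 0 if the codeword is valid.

8

s1: b1⊕b3⊕b5⊕b7⊕b9⊕b11⊕b13⊕b15 = 0⊕0⊕0⊕0⊕0⊕1⊕0⊕1 = 0
s2: b2⊕b3⊕b6⊕b7⊕b10⊕b11⊕b14⊕b15 = 1⊕0⊕1⊕0⊕1⊕1⊕1⊕1 = 0
s4: b4⊕b5⊕b6⊕b7⊕b12⊕b13⊕b14⊕b15 = 1⊕0⊕1⊕0⊕0⊕0⊕1⊕1 = 0
s8: b8⊕b9⊕b10⊕b11⊕b12⊕b13⊕b14⊕b15 = 1⊕0⊕1⊕1⊕0⊕0⊕1⊕1 = 1
Syndrome (s8...s1) = 1000 → position 8.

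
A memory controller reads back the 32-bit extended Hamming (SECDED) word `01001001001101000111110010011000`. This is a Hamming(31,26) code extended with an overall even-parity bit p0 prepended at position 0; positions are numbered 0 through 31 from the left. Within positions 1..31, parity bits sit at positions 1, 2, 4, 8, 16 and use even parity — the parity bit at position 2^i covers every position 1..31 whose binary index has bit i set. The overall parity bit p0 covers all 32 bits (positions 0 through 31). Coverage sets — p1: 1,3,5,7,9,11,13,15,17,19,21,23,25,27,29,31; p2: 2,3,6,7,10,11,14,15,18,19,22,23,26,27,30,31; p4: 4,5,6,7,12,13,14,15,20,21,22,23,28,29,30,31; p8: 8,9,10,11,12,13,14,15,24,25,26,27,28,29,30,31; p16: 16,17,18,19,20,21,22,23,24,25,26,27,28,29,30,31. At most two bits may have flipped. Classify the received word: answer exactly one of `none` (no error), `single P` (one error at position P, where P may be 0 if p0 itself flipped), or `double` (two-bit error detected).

none

s1: b1⊕b3⊕b5⊕b7⊕b9⊕b11⊕b13⊕b15⊕b17⊕b19⊕b21⊕b23⊕b25⊕b27⊕b29⊕b31 = 1⊕0⊕0⊕1⊕0⊕1⊕1⊕0⊕1⊕1⊕1⊕0⊕0⊕1⊕0⊕0 = 0
s2: b2⊕b3⊕b6⊕b7⊕b10⊕b11⊕b14⊕b15⊕b18⊕b19⊕b22⊕b23⊕b26⊕b27⊕b30⊕b31 = 0⊕0⊕0⊕1⊕1⊕1⊕0⊕0⊕1⊕1⊕0⊕0⊕0⊕1⊕0⊕0 = 0
s4: b4⊕b5⊕b6⊕b7⊕b12⊕b13⊕b14⊕b15⊕b20⊕b21⊕b22⊕b23⊕b28⊕b29⊕b30⊕b31 = 1⊕0⊕0⊕1⊕0⊕1⊕0⊕0⊕1⊕1⊕0⊕0⊕1⊕0⊕0⊕0 = 0
s8: b8⊕b9⊕b10⊕b11⊕b12⊕b13⊕b14⊕b15⊕b24⊕b25⊕b26⊕b27⊕b28⊕b29⊕b30⊕b31 = 0⊕0⊕1⊕1⊕0⊕1⊕0⊕0⊕1⊕0⊕0⊕1⊕1⊕0⊕0⊕0 = 0
s16: b16⊕b17⊕b18⊕b19⊕b20⊕b21⊕b22⊕b23⊕b24⊕b25⊕b26⊕b27⊕b28⊕b29⊕b30⊕b31 = 0⊕1⊕1⊕1⊕1⊕1⊕0⊕0⊕1⊕0⊕0⊕1⊕1⊕0⊕0⊕0 = 0
Syndrome (s16...s1) = 00000 → position 0 (no error).
Overall parity (XOR of all 32 bits, including p0): 0⊕1⊕0⊕0⊕1⊕0⊕0⊕1⊕0⊕0⊕1⊕1⊕0⊕1⊕0⊕0⊕0⊕1⊕1⊕1⊕1⊕1⊕0⊕0⊕1⊕0⊕0⊕1⊕1⊕0⊕0⊕0 = 0
Overall=0, syndrome position=0 → no error.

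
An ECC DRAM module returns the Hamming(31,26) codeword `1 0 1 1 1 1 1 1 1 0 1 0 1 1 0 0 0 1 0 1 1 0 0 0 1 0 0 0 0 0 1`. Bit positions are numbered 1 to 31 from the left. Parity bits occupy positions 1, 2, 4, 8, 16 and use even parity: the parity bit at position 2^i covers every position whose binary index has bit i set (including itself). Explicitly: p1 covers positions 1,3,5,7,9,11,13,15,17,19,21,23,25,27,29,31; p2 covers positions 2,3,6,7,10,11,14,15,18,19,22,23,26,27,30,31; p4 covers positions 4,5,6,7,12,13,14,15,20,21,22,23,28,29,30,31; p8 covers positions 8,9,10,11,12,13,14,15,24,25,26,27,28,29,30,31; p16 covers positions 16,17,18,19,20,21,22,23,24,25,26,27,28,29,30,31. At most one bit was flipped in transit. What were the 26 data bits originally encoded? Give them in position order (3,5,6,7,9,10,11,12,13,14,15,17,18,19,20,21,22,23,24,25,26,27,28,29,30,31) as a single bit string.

11111010110010110001000011

s1: b1⊕b3⊕b5⊕b7⊕b9⊕b11⊕b13⊕b15⊕b17⊕b19⊕b21⊕b23⊕b25⊕b27⊕b29⊕b31 = 1⊕1⊕1⊕1⊕1⊕1⊕1⊕0⊕0⊕0⊕1⊕0⊕1⊕0⊕0⊕1 = 0
s2: b2⊕b3⊕b6⊕b7⊕b10⊕b11⊕b14⊕b15⊕b18⊕b19⊕b22⊕b23⊕b26⊕b27⊕b30⊕b31 = 0⊕1⊕1⊕1⊕0⊕1⊕1⊕0⊕1⊕0⊕0⊕0⊕0⊕0⊕0⊕1 = 1
s4: b4⊕b5⊕b6⊕b7⊕b12⊕b13⊕b14⊕b15⊕b20⊕b21⊕b22⊕b23⊕b28⊕b29⊕b30⊕b31 = 1⊕1⊕1⊕1⊕0⊕1⊕1⊕0⊕1⊕1⊕0⊕0⊕0⊕0⊕0⊕1 = 1
s8: b8⊕b9⊕b10⊕b11⊕b12⊕b13⊕b14⊕b15⊕b24⊕b25⊕b26⊕b27⊕b28⊕b29⊕b30⊕b31 = 1⊕1⊕0⊕1⊕0⊕1⊕1⊕0⊕0⊕1⊕0⊕0⊕0⊕0⊕0⊕1 = 1
s16: b16⊕b17⊕b18⊕b19⊕b20⊕b21⊕b22⊕b23⊕b24⊕b25⊕b26⊕b27⊕b28⊕b29⊕b30⊕b31 = 0⊕0⊕1⊕0⊕1⊕1⊕0⊕0⊕0⊕1⊕0⊕0⊕0⊕0⊕0⊕1 = 1
Syndrome (s16...s1) = 11110 → position 30.
Flip bit 30: corrected codeword = 1011111110101100010110001000011
Data bits at positions 3,5,6,7,9,10,11,12,13,14,15,17,18,19,20,21,22,23,24,25,26,27,28,29,30,31: 11111010110010110001000011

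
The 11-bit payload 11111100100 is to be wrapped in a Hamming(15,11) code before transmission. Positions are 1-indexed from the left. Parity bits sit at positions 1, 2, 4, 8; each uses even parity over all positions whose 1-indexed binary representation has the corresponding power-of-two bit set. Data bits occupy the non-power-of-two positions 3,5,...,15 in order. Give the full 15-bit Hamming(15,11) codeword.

101011111100100

Place data bits at non-power-of-two positions: b3=1, b5=1, b6=1, b7=1, b9=1, b10=1, b11=0, b12=0, b13=1, b14=0, b15=0.
p1 = XOR of data positions {3,5,7,9,11,13,15} = 1⊕1⊕1⊕1⊕0⊕1⊕0 = 1
p2 = XOR of data positions {3,6,7,10,11,14,15} = 1⊕1⊕1⊕1⊕0⊕0⊕0 = 0
p4 = XOR of data positions {5,6,7,12,13,14,15} = 1⊕1⊕1⊕0⊕1⊕0⊕0 = 0
p8 = XOR of data positions {9,10,11,12,13,14,15} = 1⊕1⊕0⊕0⊕1⊕0⊕0 = 1
Codeword b1..b15 = 101011111100100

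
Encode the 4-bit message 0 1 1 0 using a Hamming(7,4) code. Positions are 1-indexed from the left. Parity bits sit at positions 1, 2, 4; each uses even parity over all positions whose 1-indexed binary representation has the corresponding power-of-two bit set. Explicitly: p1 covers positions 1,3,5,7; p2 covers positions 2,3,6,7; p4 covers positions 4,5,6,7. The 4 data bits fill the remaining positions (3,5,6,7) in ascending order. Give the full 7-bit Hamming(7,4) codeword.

Place data bits at non-power-of-two positions: b3=0, b5=1, b6=1, b7=0.
p1 = XOR of data positions {3,5,7} = 0⊕1⊕0 = 1
p2 = XOR of data positions {3,6,7} = 0⊕1⊕0 = 1
p4 = XOR of data positions {5,6,7} = 1⊕1⊕0 = 0
Codeword b1..b7 = 1100110

1100110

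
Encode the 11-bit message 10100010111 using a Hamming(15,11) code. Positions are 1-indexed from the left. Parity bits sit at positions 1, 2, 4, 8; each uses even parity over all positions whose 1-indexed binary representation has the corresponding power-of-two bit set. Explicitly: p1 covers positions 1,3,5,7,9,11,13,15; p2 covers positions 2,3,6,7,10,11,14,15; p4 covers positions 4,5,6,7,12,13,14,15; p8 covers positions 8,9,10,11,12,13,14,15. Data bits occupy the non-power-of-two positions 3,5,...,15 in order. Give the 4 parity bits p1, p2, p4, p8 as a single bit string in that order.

0100

Place data bits at non-power-of-two positions: b3=1, b5=0, b6=1, b7=0, b9=0, b10=0, b11=1, b12=0, b13=1, b14=1, b15=1.
p1 = XOR of data positions {3,5,7,9,11,13,15} = 1⊕0⊕0⊕0⊕1⊕1⊕1 = 0
p2 = XOR of data positions {3,6,7,10,11,14,15} = 1⊕1⊕0⊕0⊕1⊕1⊕1 = 1
p4 = XOR of data positions {5,6,7,12,13,14,15} = 0⊕1⊕0⊕0⊕1⊕1⊕1 = 0
p8 = XOR of data positions {9,10,11,12,13,14,15} = 0⊕0⊕1⊕0⊕1⊕1⊕1 = 0
Parity bits p1,p2,p4,p8 = 0100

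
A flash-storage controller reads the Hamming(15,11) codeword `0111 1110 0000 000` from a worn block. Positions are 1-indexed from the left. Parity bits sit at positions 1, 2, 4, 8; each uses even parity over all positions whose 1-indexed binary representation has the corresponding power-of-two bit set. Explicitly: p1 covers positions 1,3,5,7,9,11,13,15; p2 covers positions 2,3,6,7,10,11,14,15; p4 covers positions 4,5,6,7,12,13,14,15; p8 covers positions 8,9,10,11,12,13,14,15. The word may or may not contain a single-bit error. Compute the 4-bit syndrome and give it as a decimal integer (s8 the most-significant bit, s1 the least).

s1: b1⊕b3⊕b5⊕b7⊕b9⊕b11⊕b13⊕b15 = 0⊕1⊕1⊕1⊕0⊕0⊕0⊕0 = 1
s2: b2⊕b3⊕b6⊕b7⊕b10⊕b11⊕b14⊕b15 = 1⊕1⊕1⊕1⊕0⊕0⊕0⊕0 = 0
s4: b4⊕b5⊕b6⊕b7⊕b12⊕b13⊕b14⊕b15 = 1⊕1⊕1⊕1⊕0⊕0⊕0⊕0 = 0
s8: b8⊕b9⊕b10⊕b11⊕b12⊕b13⊕b14⊕b15 = 0⊕0⊕0⊕0⊕0⊕0⊕0⊕0 = 0
Syndrome (s8...s1) = 0001 → position 1.

1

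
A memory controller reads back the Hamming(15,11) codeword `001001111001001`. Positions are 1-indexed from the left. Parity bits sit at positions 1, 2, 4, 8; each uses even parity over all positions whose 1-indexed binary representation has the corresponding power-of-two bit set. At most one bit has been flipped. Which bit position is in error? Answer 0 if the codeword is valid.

0

s1: b1⊕b3⊕b5⊕b7⊕b9⊕b11⊕b13⊕b15 = 0⊕1⊕0⊕1⊕1⊕0⊕0⊕1 = 0
s2: b2⊕b3⊕b6⊕b7⊕b10⊕b11⊕b14⊕b15 = 0⊕1⊕1⊕1⊕0⊕0⊕0⊕1 = 0
s4: b4⊕b5⊕b6⊕b7⊕b12⊕b13⊕b14⊕b15 = 0⊕0⊕1⊕1⊕1⊕0⊕0⊕1 = 0
s8: b8⊕b9⊕b10⊕b11⊕b12⊕b13⊕b14⊕b15 = 1⊕1⊕0⊕0⊕1⊕0⊕0⊕1 = 0
Syndrome (s8...s1) = 0000 → position 0 (no error).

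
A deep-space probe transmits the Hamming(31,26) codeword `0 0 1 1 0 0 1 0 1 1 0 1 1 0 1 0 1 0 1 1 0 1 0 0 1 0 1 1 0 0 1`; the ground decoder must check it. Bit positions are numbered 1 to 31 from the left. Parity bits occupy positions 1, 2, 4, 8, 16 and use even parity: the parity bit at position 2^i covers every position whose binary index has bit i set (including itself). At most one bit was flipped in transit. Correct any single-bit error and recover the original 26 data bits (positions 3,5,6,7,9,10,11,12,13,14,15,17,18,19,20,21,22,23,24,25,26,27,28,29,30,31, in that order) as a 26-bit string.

10011100101101101001011001

s1: b1⊕b3⊕b5⊕b7⊕b9⊕b11⊕b13⊕b15⊕b17⊕b19⊕b21⊕b23⊕b25⊕b27⊕b29⊕b31 = 0⊕1⊕0⊕1⊕1⊕0⊕1⊕1⊕1⊕1⊕0⊕0⊕1⊕1⊕0⊕1 = 0
s2: b2⊕b3⊕b6⊕b7⊕b10⊕b11⊕b14⊕b15⊕b18⊕b19⊕b22⊕b23⊕b26⊕b27⊕b30⊕b31 = 0⊕1⊕0⊕1⊕1⊕0⊕0⊕1⊕0⊕1⊕1⊕0⊕0⊕1⊕0⊕1 = 0
s4: b4⊕b5⊕b6⊕b7⊕b12⊕b13⊕b14⊕b15⊕b20⊕b21⊕b22⊕b23⊕b28⊕b29⊕b30⊕b31 = 1⊕0⊕0⊕1⊕1⊕1⊕0⊕1⊕1⊕0⊕1⊕0⊕1⊕0⊕0⊕1 = 1
s8: b8⊕b9⊕b10⊕b11⊕b12⊕b13⊕b14⊕b15⊕b24⊕b25⊕b26⊕b27⊕b28⊕b29⊕b30⊕b31 = 0⊕1⊕1⊕0⊕1⊕1⊕0⊕1⊕0⊕1⊕0⊕1⊕1⊕0⊕0⊕1 = 1
s16: b16⊕b17⊕b18⊕b19⊕b20⊕b21⊕b22⊕b23⊕b24⊕b25⊕b26⊕b27⊕b28⊕b29⊕b30⊕b31 = 0⊕1⊕0⊕1⊕1⊕0⊕1⊕0⊕0⊕1⊕0⊕1⊕1⊕0⊕0⊕1 = 0
Syndrome (s16...s1) = 01100 → position 12.
Flip bit 12: corrected codeword = 0011001011001010101101001011001
Data bits at positions 3,5,6,7,9,10,11,12,13,14,15,17,18,19,20,21,22,23,24,25,26,27,28,29,30,31: 10011100101101101001011001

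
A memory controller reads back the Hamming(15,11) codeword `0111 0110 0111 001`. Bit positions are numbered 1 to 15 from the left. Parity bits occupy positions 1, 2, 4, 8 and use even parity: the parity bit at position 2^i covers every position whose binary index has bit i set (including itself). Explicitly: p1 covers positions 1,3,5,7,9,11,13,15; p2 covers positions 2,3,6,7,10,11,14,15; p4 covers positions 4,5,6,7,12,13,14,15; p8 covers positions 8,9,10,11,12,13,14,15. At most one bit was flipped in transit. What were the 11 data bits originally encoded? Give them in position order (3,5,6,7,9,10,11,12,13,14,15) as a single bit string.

10010111001

s1: b1⊕b3⊕b5⊕b7⊕b9⊕b11⊕b13⊕b15 = 0⊕1⊕0⊕1⊕0⊕1⊕0⊕1 = 0
s2: b2⊕b3⊕b6⊕b7⊕b10⊕b11⊕b14⊕b15 = 1⊕1⊕1⊕1⊕1⊕1⊕0⊕1 = 1
s4: b4⊕b5⊕b6⊕b7⊕b12⊕b13⊕b14⊕b15 = 1⊕0⊕1⊕1⊕1⊕0⊕0⊕1 = 1
s8: b8⊕b9⊕b10⊕b11⊕b12⊕b13⊕b14⊕b15 = 0⊕0⊕1⊕1⊕1⊕0⊕0⊕1 = 0
Syndrome (s8...s1) = 0110 → position 6.
Flip bit 6: corrected codeword = 011100100111001
Data bits at positions 3,5,6,7,9,10,11,12,13,14,15: 10010111001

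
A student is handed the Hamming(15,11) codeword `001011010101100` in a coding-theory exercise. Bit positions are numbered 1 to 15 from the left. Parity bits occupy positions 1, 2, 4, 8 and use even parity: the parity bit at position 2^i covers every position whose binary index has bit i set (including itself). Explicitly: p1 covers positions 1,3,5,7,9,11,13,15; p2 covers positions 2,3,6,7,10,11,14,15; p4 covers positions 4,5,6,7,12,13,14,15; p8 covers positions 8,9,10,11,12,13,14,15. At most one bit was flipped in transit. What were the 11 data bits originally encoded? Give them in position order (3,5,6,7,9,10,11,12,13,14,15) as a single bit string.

s1: b1⊕b3⊕b5⊕b7⊕b9⊕b11⊕b13⊕b15 = 0⊕1⊕1⊕0⊕0⊕0⊕1⊕0 = 1
s2: b2⊕b3⊕b6⊕b7⊕b10⊕b11⊕b14⊕b15 = 0⊕1⊕1⊕0⊕1⊕0⊕0⊕0 = 1
s4: b4⊕b5⊕b6⊕b7⊕b12⊕b13⊕b14⊕b15 = 0⊕1⊕1⊕0⊕1⊕1⊕0⊕0 = 0
s8: b8⊕b9⊕b10⊕b11⊕b12⊕b13⊕b14⊕b15 = 1⊕0⊕1⊕0⊕1⊕1⊕0⊕0 = 0
Syndrome (s8...s1) = 0011 → position 3.
Flip bit 3: corrected codeword = 000011010101100
Data bits at positions 3,5,6,7,9,10,11,12,13,14,15: 01100101100

01100101100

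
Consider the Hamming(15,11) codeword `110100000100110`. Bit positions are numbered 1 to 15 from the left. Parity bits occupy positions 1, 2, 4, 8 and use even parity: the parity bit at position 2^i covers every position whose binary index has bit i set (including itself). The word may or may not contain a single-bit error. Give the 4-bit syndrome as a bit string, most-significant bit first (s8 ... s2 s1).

1110

s1: b1⊕b3⊕b5⊕b7⊕b9⊕b11⊕b13⊕b15 = 1⊕0⊕0⊕0⊕0⊕0⊕1⊕0 = 0
s2: b2⊕b3⊕b6⊕b7⊕b10⊕b11⊕b14⊕b15 = 1⊕0⊕0⊕0⊕1⊕0⊕1⊕0 = 1
s4: b4⊕b5⊕b6⊕b7⊕b12⊕b13⊕b14⊕b15 = 1⊕0⊕0⊕0⊕0⊕1⊕1⊕0 = 1
s8: b8⊕b9⊕b10⊕b11⊕b12⊕b13⊕b14⊕b15 = 0⊕0⊕1⊕0⊕0⊕1⊕1⊕0 = 1
Syndrome (s8...s1) = 1110 → position 14.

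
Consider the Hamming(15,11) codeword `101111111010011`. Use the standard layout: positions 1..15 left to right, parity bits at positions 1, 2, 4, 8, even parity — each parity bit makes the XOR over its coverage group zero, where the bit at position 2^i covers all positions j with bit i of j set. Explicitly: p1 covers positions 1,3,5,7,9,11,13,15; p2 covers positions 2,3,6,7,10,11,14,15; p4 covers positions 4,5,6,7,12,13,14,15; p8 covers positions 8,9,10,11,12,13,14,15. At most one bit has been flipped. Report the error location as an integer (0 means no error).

9

s1: b1⊕b3⊕b5⊕b7⊕b9⊕b11⊕b13⊕b15 = 1⊕1⊕1⊕1⊕1⊕1⊕0⊕1 = 1
s2: b2⊕b3⊕b6⊕b7⊕b10⊕b11⊕b14⊕b15 = 0⊕1⊕1⊕1⊕0⊕1⊕1⊕1 = 0
s4: b4⊕b5⊕b6⊕b7⊕b12⊕b13⊕b14⊕b15 = 1⊕1⊕1⊕1⊕0⊕0⊕1⊕1 = 0
s8: b8⊕b9⊕b10⊕b11⊕b12⊕b13⊕b14⊕b15 = 1⊕1⊕0⊕1⊕0⊕0⊕1⊕1 = 1
Syndrome (s8...s1) = 1001 → position 9.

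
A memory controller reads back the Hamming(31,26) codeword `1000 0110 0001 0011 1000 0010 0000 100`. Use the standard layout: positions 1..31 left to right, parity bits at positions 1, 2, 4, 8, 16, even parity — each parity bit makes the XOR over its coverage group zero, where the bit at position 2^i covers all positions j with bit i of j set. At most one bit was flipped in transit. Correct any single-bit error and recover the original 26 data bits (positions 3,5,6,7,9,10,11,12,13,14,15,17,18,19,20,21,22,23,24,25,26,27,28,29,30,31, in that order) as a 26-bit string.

s1: b1⊕b3⊕b5⊕b7⊕b9⊕b11⊕b13⊕b15⊕b17⊕b19⊕b21⊕b23⊕b25⊕b27⊕b29⊕b31 = 1⊕0⊕0⊕1⊕0⊕0⊕0⊕1⊕1⊕0⊕0⊕1⊕0⊕0⊕1⊕0 = 0
s2: b2⊕b3⊕b6⊕b7⊕b10⊕b11⊕b14⊕b15⊕b18⊕b19⊕b22⊕b23⊕b26⊕b27⊕b30⊕b31 = 0⊕0⊕1⊕1⊕0⊕0⊕0⊕1⊕0⊕0⊕0⊕1⊕0⊕0⊕0⊕0 = 0
s4: b4⊕b5⊕b6⊕b7⊕b12⊕b13⊕b14⊕b15⊕b20⊕b21⊕b22⊕b23⊕b28⊕b29⊕b30⊕b31 = 0⊕0⊕1⊕1⊕1⊕0⊕0⊕1⊕0⊕0⊕0⊕1⊕0⊕1⊕0⊕0 = 0
s8: b8⊕b9⊕b10⊕b11⊕b12⊕b13⊕b14⊕b15⊕b24⊕b25⊕b26⊕b27⊕b28⊕b29⊕b30⊕b31 = 0⊕0⊕0⊕0⊕1⊕0⊕0⊕1⊕0⊕0⊕0⊕0⊕0⊕1⊕0⊕0 = 1
s16: b16⊕b17⊕b18⊕b19⊕b20⊕b21⊕b22⊕b23⊕b24⊕b25⊕b26⊕b27⊕b28⊕b29⊕b30⊕b31 = 1⊕1⊕0⊕0⊕0⊕0⊕0⊕1⊕0⊕0⊕0⊕0⊕0⊕1⊕0⊕0 = 0
Syndrome (s16...s1) = 01000 → position 8.
Flip bit 8: corrected codeword = 1000011100010011100000100000100
Data bits at positions 3,5,6,7,9,10,11,12,13,14,15,17,18,19,20,21,22,23,24,25,26,27,28,29,30,31: 00110001001100000100000100

00110001001100000100000100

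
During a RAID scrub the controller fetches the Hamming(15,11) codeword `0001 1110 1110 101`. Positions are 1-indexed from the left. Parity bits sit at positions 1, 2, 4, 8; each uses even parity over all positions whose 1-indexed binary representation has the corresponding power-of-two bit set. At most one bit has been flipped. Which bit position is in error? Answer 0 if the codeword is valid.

s1: b1⊕b3⊕b5⊕b7⊕b9⊕b11⊕b13⊕b15 = 0⊕0⊕1⊕1⊕1⊕1⊕1⊕1 = 0
s2: b2⊕b3⊕b6⊕b7⊕b10⊕b11⊕b14⊕b15 = 0⊕0⊕1⊕1⊕1⊕1⊕0⊕1 = 1
s4: b4⊕b5⊕b6⊕b7⊕b12⊕b13⊕b14⊕b15 = 1⊕1⊕1⊕1⊕0⊕1⊕0⊕1 = 0
s8: b8⊕b9⊕b10⊕b11⊕b12⊕b13⊕b14⊕b15 = 0⊕1⊕1⊕1⊕0⊕1⊕0⊕1 = 1
Syndrome (s8...s1) = 1010 → position 10.

10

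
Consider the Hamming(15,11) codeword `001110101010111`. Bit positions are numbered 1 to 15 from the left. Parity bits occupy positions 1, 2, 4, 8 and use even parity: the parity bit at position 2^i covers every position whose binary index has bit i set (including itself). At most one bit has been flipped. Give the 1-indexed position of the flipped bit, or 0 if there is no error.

11

s1: b1⊕b3⊕b5⊕b7⊕b9⊕b11⊕b13⊕b15 = 0⊕1⊕1⊕1⊕1⊕1⊕1⊕1 = 1
s2: b2⊕b3⊕b6⊕b7⊕b10⊕b11⊕b14⊕b15 = 0⊕1⊕0⊕1⊕0⊕1⊕1⊕1 = 1
s4: b4⊕b5⊕b6⊕b7⊕b12⊕b13⊕b14⊕b15 = 1⊕1⊕0⊕1⊕0⊕1⊕1⊕1 = 0
s8: b8⊕b9⊕b10⊕b11⊕b12⊕b13⊕b14⊕b15 = 0⊕1⊕0⊕1⊕0⊕1⊕1⊕1 = 1
Syndrome (s8...s1) = 1011 → position 11.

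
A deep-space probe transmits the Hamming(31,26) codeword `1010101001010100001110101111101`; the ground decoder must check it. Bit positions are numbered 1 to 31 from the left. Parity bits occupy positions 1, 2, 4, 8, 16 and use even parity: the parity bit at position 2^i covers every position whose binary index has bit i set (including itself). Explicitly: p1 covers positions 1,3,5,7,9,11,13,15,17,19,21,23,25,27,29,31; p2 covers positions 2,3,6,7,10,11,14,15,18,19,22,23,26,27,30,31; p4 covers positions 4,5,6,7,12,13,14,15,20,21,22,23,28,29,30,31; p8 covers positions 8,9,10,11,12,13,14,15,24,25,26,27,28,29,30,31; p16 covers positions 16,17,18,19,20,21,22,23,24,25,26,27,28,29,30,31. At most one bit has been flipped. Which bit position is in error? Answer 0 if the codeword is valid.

s1: b1⊕b3⊕b5⊕b7⊕b9⊕b11⊕b13⊕b15⊕b17⊕b19⊕b21⊕b23⊕b25⊕b27⊕b29⊕b31 = 1⊕1⊕1⊕1⊕0⊕0⊕0⊕0⊕0⊕1⊕1⊕1⊕1⊕1⊕1⊕1 = 1
s2: b2⊕b3⊕b6⊕b7⊕b10⊕b11⊕b14⊕b15⊕b18⊕b19⊕b22⊕b23⊕b26⊕b27⊕b30⊕b31 = 0⊕1⊕0⊕1⊕1⊕0⊕1⊕0⊕0⊕1⊕0⊕1⊕1⊕1⊕0⊕1 = 1
s4: b4⊕b5⊕b6⊕b7⊕b12⊕b13⊕b14⊕b15⊕b20⊕b21⊕b22⊕b23⊕b28⊕b29⊕b30⊕b31 = 0⊕1⊕0⊕1⊕1⊕0⊕1⊕0⊕1⊕1⊕0⊕1⊕1⊕1⊕0⊕1 = 0
s8: b8⊕b9⊕b10⊕b11⊕b12⊕b13⊕b14⊕b15⊕b24⊕b25⊕b26⊕b27⊕b28⊕b29⊕b30⊕b31 = 0⊕0⊕1⊕0⊕1⊕0⊕1⊕0⊕0⊕1⊕1⊕1⊕1⊕1⊕0⊕1 = 1
s16: b16⊕b17⊕b18⊕b19⊕b20⊕b21⊕b22⊕b23⊕b24⊕b25⊕b26⊕b27⊕b28⊕b29⊕b30⊕b31 = 0⊕0⊕0⊕1⊕1⊕1⊕0⊕1⊕0⊕1⊕1⊕1⊕1⊕1⊕0⊕1 = 0
Syndrome (s16...s1) = 01011 → position 11.

11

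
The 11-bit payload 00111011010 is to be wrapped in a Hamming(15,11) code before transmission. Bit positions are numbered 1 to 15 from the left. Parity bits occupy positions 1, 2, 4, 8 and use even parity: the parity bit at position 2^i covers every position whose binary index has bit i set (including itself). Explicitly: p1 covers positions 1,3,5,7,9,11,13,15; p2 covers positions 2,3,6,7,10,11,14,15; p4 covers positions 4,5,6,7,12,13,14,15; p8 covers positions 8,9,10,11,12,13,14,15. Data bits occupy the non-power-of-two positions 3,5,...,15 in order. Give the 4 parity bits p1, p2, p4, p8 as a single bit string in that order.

1000

Place data bits at non-power-of-two positions: b3=0, b5=0, b6=1, b7=1, b9=1, b10=0, b11=1, b12=1, b13=0, b14=1, b15=0.
p1 = XOR of data positions {3,5,7,9,11,13,15} = 0⊕0⊕1⊕1⊕1⊕0⊕0 = 1
p2 = XOR of data positions {3,6,7,10,11,14,15} = 0⊕1⊕1⊕0⊕1⊕1⊕0 = 0
p4 = XOR of data positions {5,6,7,12,13,14,15} = 0⊕1⊕1⊕1⊕0⊕1⊕0 = 0
p8 = XOR of data positions {9,10,11,12,13,14,15} = 1⊕0⊕1⊕1⊕0⊕1⊕0 = 0
Parity bits p1,p2,p4,p8 = 1000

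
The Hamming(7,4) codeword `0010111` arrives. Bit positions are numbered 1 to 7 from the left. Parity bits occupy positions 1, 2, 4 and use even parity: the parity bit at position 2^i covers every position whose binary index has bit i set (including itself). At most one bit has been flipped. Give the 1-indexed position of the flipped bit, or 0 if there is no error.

s1: b1⊕b3⊕b5⊕b7 = 0⊕1⊕1⊕1 = 1
s2: b2⊕b3⊕b6⊕b7 = 0⊕1⊕1⊕1 = 1
s4: b4⊕b5⊕b6⊕b7 = 0⊕1⊕1⊕1 = 1
Syndrome (s4...s1) = 111 → position 7.

7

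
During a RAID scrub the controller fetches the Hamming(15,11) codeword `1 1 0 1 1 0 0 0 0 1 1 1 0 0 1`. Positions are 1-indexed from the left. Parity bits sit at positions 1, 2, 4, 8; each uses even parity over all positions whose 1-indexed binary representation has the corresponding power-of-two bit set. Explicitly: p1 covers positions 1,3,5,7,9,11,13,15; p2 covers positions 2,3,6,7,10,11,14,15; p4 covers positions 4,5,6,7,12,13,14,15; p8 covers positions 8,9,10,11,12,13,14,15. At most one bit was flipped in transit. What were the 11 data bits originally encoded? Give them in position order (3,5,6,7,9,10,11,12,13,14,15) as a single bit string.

01000111001

s1: b1⊕b3⊕b5⊕b7⊕b9⊕b11⊕b13⊕b15 = 1⊕0⊕1⊕0⊕0⊕1⊕0⊕1 = 0
s2: b2⊕b3⊕b6⊕b7⊕b10⊕b11⊕b14⊕b15 = 1⊕0⊕0⊕0⊕1⊕1⊕0⊕1 = 0
s4: b4⊕b5⊕b6⊕b7⊕b12⊕b13⊕b14⊕b15 = 1⊕1⊕0⊕0⊕1⊕0⊕0⊕1 = 0
s8: b8⊕b9⊕b10⊕b11⊕b12⊕b13⊕b14⊕b15 = 0⊕0⊕1⊕1⊕1⊕0⊕0⊕1 = 0
Syndrome (s8...s1) = 0000 → position 0 (no error).
No correction needed.
Data bits at positions 3,5,6,7,9,10,11,12,13,14,15: 01000111001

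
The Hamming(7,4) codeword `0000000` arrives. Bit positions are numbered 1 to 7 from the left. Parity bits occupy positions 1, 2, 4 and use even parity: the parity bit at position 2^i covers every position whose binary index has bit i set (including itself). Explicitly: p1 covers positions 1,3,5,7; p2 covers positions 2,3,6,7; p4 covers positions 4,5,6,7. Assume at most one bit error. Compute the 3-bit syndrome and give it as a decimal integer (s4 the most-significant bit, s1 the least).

0

s1: b1⊕b3⊕b5⊕b7 = 0⊕0⊕0⊕0 = 0
s2: b2⊕b3⊕b6⊕b7 = 0⊕0⊕0⊕0 = 0
s4: b4⊕b5⊕b6⊕b7 = 0⊕0⊕0⊕0 = 0
Syndrome (s4...s1) = 000 → position 0 (no error).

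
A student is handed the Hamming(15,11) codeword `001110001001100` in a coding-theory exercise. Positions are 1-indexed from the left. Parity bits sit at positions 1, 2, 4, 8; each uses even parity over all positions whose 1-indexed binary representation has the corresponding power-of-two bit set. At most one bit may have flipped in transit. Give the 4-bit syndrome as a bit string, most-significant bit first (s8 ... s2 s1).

1010

s1: b1⊕b3⊕b5⊕b7⊕b9⊕b11⊕b13⊕b15 = 0⊕1⊕1⊕0⊕1⊕0⊕1⊕0 = 0
s2: b2⊕b3⊕b6⊕b7⊕b10⊕b11⊕b14⊕b15 = 0⊕1⊕0⊕0⊕0⊕0⊕0⊕0 = 1
s4: b4⊕b5⊕b6⊕b7⊕b12⊕b13⊕b14⊕b15 = 1⊕1⊕0⊕0⊕1⊕1⊕0⊕0 = 0
s8: b8⊕b9⊕b10⊕b11⊕b12⊕b13⊕b14⊕b15 = 0⊕1⊕0⊕0⊕1⊕1⊕0⊕0 = 1
Syndrome (s8...s1) = 1010 → position 10.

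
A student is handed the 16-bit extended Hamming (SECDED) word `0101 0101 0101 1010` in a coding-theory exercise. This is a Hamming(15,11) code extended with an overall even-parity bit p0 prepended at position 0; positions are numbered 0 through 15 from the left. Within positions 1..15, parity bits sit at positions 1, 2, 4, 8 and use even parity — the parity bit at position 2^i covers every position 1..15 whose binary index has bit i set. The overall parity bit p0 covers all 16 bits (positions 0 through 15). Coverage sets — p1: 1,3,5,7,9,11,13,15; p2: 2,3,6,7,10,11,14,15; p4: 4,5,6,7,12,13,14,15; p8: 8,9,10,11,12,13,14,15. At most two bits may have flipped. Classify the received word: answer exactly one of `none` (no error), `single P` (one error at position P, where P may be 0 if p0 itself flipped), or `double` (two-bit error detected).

s1: b1⊕b3⊕b5⊕b7⊕b9⊕b11⊕b13⊕b15 = 1⊕1⊕1⊕1⊕1⊕1⊕0⊕0 = 0
s2: b2⊕b3⊕b6⊕b7⊕b10⊕b11⊕b14⊕b15 = 0⊕1⊕0⊕1⊕0⊕1⊕1⊕0 = 0
s4: b4⊕b5⊕b6⊕b7⊕b12⊕b13⊕b14⊕b15 = 0⊕1⊕0⊕1⊕1⊕0⊕1⊕0 = 0
s8: b8⊕b9⊕b10⊕b11⊕b12⊕b13⊕b14⊕b15 = 0⊕1⊕0⊕1⊕1⊕0⊕1⊕0 = 0
Syndrome (s8...s1) = 0000 → position 0 (no error).
Overall parity (XOR of all 16 bits, including p0): 0⊕1⊕0⊕1⊕0⊕1⊕0⊕1⊕0⊕1⊕0⊕1⊕1⊕0⊕1⊕0 = 0
Overall=0, syndrome position=0 → no error.

none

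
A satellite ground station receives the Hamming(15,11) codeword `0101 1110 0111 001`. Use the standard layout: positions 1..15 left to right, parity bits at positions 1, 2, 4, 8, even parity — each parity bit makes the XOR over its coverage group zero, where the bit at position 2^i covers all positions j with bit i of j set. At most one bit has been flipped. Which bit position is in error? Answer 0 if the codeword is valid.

0

s1: b1⊕b3⊕b5⊕b7⊕b9⊕b11⊕b13⊕b15 = 0⊕0⊕1⊕1⊕0⊕1⊕0⊕1 = 0
s2: b2⊕b3⊕b6⊕b7⊕b10⊕b11⊕b14⊕b15 = 1⊕0⊕1⊕1⊕1⊕1⊕0⊕1 = 0
s4: b4⊕b5⊕b6⊕b7⊕b12⊕b13⊕b14⊕b15 = 1⊕1⊕1⊕1⊕1⊕0⊕0⊕1 = 0
s8: b8⊕b9⊕b10⊕b11⊕b12⊕b13⊕b14⊕b15 = 0⊕0⊕1⊕1⊕1⊕0⊕0⊕1 = 0
Syndrome (s8...s1) = 0000 → position 0 (no error).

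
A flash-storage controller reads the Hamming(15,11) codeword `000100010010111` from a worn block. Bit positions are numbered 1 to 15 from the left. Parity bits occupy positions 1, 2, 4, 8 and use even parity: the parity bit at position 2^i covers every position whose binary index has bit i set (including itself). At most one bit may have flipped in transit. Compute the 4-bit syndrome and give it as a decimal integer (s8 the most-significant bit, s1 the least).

s1: b1⊕b3⊕b5⊕b7⊕b9⊕b11⊕b13⊕b15 = 0⊕0⊕0⊕0⊕0⊕1⊕1⊕1 = 1
s2: b2⊕b3⊕b6⊕b7⊕b10⊕b11⊕b14⊕b15 = 0⊕0⊕0⊕0⊕0⊕1⊕1⊕1 = 1
s4: b4⊕b5⊕b6⊕b7⊕b12⊕b13⊕b14⊕b15 = 1⊕0⊕0⊕0⊕0⊕1⊕1⊕1 = 0
s8: b8⊕b9⊕b10⊕b11⊕b12⊕b13⊕b14⊕b15 = 1⊕0⊕0⊕1⊕0⊕1⊕1⊕1 = 1
Syndrome (s8...s1) = 1011 → position 11.

11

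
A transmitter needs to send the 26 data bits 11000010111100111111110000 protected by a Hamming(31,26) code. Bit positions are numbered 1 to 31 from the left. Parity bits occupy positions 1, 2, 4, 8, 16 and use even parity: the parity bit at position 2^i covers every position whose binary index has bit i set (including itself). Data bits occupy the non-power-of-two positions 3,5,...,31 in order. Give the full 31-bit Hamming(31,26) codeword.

Place data bits at non-power-of-two positions: b3=1, b5=1, b6=0, b7=0, b9=0, b10=0, b11=1, b12=0, b13=1, b14=1, b15=1, b17=1, b18=0, b19=0, b20=1, b21=1, b22=1, b23=1, b24=1, b25=1, b26=1, b27=1, b28=0, b29=0, b30=0, b31=0.
p1 = XOR of data positions {3,5,7,9,11,13,15,17,19,21,23,25,27,29,31} = 1⊕1⊕0⊕0⊕1⊕1⊕1⊕1⊕0⊕1⊕1⊕1⊕1⊕0⊕0 = 0
p2 = XOR of data positions {3,6,7,10,11,14,15,18,19,22,23,26,27,30,31} = 1⊕0⊕0⊕0⊕1⊕1⊕1⊕0⊕0⊕1⊕1⊕1⊕1⊕0⊕0 = 0
p4 = XOR of data positions {5,6,7,12,13,14,15,20,21,22,23,28,29,30,31} = 1⊕0⊕0⊕0⊕1⊕1⊕1⊕1⊕1⊕1⊕1⊕0⊕0⊕0⊕0 = 0
p8 = XOR of data positions {9,10,11,12,13,14,15,24,25,26,27,28,29,30,31} = 0⊕0⊕1⊕0⊕1⊕1⊕1⊕1⊕1⊕1⊕1⊕0⊕0⊕0⊕0 = 0
p16 = XOR of data positions {17,18,19,20,21,22,23,24,25,26,27,28,29,30,31} = 1⊕0⊕0⊕1⊕1⊕1⊕1⊕1⊕1⊕1⊕1⊕0⊕0⊕0⊕0 = 1
Codeword b1..b31 = 0010100000101111100111111110000

0010100000101111100111111110000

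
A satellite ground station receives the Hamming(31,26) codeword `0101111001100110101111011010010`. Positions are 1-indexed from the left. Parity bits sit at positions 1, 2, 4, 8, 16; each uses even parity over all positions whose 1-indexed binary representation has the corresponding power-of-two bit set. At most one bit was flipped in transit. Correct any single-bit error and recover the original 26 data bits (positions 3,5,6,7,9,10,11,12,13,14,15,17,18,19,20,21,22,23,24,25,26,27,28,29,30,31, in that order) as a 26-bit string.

s1: b1⊕b3⊕b5⊕b7⊕b9⊕b11⊕b13⊕b15⊕b17⊕b19⊕b21⊕b23⊕b25⊕b27⊕b29⊕b31 = 0⊕0⊕1⊕1⊕0⊕1⊕0⊕1⊕1⊕1⊕1⊕0⊕1⊕1⊕0⊕0 = 1
s2: b2⊕b3⊕b6⊕b7⊕b10⊕b11⊕b14⊕b15⊕b18⊕b19⊕b22⊕b23⊕b26⊕b27⊕b30⊕b31 = 1⊕0⊕1⊕1⊕1⊕1⊕1⊕1⊕0⊕1⊕1⊕0⊕0⊕1⊕1⊕0 = 1
s4: b4⊕b5⊕b6⊕b7⊕b12⊕b13⊕b14⊕b15⊕b20⊕b21⊕b22⊕b23⊕b28⊕b29⊕b30⊕b31 = 1⊕1⊕1⊕1⊕0⊕0⊕1⊕1⊕1⊕1⊕1⊕0⊕0⊕0⊕1⊕0 = 0
s8: b8⊕b9⊕b10⊕b11⊕b12⊕b13⊕b14⊕b15⊕b24⊕b25⊕b26⊕b27⊕b28⊕b29⊕b30⊕b31 = 0⊕0⊕1⊕1⊕0⊕0⊕1⊕1⊕1⊕1⊕0⊕1⊕0⊕0⊕1⊕0 = 0
s16: b16⊕b17⊕b18⊕b19⊕b20⊕b21⊕b22⊕b23⊕b24⊕b25⊕b26⊕b27⊕b28⊕b29⊕b30⊕b31 = 0⊕1⊕0⊕1⊕1⊕1⊕1⊕0⊕1⊕1⊕0⊕1⊕0⊕0⊕1⊕0 = 1
Syndrome (s16...s1) = 10011 → position 19.
Flip bit 19: corrected codeword = 0101111001100110100111011010010
Data bits at positions 3,5,6,7,9,10,11,12,13,14,15,17,18,19,20,21,22,23,24,25,26,27,28,29,30,31: 01110110011100111011010010

01110110011100111011010010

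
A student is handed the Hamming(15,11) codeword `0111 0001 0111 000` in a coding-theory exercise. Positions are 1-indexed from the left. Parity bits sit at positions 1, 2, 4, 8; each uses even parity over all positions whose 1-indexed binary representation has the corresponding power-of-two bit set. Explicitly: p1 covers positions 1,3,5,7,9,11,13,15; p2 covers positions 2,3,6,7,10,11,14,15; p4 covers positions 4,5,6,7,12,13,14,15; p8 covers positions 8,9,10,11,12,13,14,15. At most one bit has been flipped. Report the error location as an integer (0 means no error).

s1: b1⊕b3⊕b5⊕b7⊕b9⊕b11⊕b13⊕b15 = 0⊕1⊕0⊕0⊕0⊕1⊕0⊕0 = 0
s2: b2⊕b3⊕b6⊕b7⊕b10⊕b11⊕b14⊕b15 = 1⊕1⊕0⊕0⊕1⊕1⊕0⊕0 = 0
s4: b4⊕b5⊕b6⊕b7⊕b12⊕b13⊕b14⊕b15 = 1⊕0⊕0⊕0⊕1⊕0⊕0⊕0 = 0
s8: b8⊕b9⊕b10⊕b11⊕b12⊕b13⊕b14⊕b15 = 1⊕0⊕1⊕1⊕1⊕0⊕0⊕0 = 0
Syndrome (s8...s1) = 0000 → position 0 (no error).

0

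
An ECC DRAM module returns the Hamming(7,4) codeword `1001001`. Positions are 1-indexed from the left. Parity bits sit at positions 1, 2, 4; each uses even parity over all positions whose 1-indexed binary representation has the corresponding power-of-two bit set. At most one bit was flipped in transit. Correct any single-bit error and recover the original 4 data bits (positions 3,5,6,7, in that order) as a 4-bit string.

s1: b1⊕b3⊕b5⊕b7 = 1⊕0⊕0⊕1 = 0
s2: b2⊕b3⊕b6⊕b7 = 0⊕0⊕0⊕1 = 1
s4: b4⊕b5⊕b6⊕b7 = 1⊕0⊕0⊕1 = 0
Syndrome (s4...s1) = 010 → position 2.
Flip bit 2: corrected codeword = 1101001
Data bits at positions 3,5,6,7: 0001

0001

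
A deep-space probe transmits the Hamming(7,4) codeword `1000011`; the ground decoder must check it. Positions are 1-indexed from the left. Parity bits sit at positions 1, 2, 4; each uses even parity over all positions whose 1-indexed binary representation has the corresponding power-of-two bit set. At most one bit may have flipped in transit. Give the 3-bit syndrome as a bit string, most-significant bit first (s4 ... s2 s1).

000

s1: b1⊕b3⊕b5⊕b7 = 1⊕0⊕0⊕1 = 0
s2: b2⊕b3⊕b6⊕b7 = 0⊕0⊕1⊕1 = 0
s4: b4⊕b5⊕b6⊕b7 = 0⊕0⊕1⊕1 = 0
Syndrome (s4...s1) = 000 → position 0 (no error).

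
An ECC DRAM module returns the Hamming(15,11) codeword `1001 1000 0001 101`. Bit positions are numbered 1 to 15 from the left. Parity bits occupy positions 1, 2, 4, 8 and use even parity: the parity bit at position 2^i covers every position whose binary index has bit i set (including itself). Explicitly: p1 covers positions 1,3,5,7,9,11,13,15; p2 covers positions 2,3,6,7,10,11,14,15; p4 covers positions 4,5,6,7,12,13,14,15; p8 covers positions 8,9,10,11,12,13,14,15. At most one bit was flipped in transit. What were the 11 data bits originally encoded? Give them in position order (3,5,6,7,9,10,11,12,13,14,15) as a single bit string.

01000001111

s1: b1⊕b3⊕b5⊕b7⊕b9⊕b11⊕b13⊕b15 = 1⊕0⊕1⊕0⊕0⊕0⊕1⊕1 = 0
s2: b2⊕b3⊕b6⊕b7⊕b10⊕b11⊕b14⊕b15 = 0⊕0⊕0⊕0⊕0⊕0⊕0⊕1 = 1
s4: b4⊕b5⊕b6⊕b7⊕b12⊕b13⊕b14⊕b15 = 1⊕1⊕0⊕0⊕1⊕1⊕0⊕1 = 1
s8: b8⊕b9⊕b10⊕b11⊕b12⊕b13⊕b14⊕b15 = 0⊕0⊕0⊕0⊕1⊕1⊕0⊕1 = 1
Syndrome (s8...s1) = 1110 → position 14.
Flip bit 14: corrected codeword = 100110000001111
Data bits at positions 3,5,6,7,9,10,11,12,13,14,15: 01000001111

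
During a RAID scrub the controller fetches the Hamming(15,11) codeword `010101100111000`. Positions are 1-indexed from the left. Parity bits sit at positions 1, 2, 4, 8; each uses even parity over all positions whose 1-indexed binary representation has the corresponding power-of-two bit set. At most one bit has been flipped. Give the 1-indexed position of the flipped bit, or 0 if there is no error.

s1: b1⊕b3⊕b5⊕b7⊕b9⊕b11⊕b13⊕b15 = 0⊕0⊕0⊕1⊕0⊕1⊕0⊕0 = 0
s2: b2⊕b3⊕b6⊕b7⊕b10⊕b11⊕b14⊕b15 = 1⊕0⊕1⊕1⊕1⊕1⊕0⊕0 = 1
s4: b4⊕b5⊕b6⊕b7⊕b12⊕b13⊕b14⊕b15 = 1⊕0⊕1⊕1⊕1⊕0⊕0⊕0 = 0
s8: b8⊕b9⊕b10⊕b11⊕b12⊕b13⊕b14⊕b15 = 0⊕0⊕1⊕1⊕1⊕0⊕0⊕0 = 1
Syndrome (s8...s1) = 1010 → position 10.

10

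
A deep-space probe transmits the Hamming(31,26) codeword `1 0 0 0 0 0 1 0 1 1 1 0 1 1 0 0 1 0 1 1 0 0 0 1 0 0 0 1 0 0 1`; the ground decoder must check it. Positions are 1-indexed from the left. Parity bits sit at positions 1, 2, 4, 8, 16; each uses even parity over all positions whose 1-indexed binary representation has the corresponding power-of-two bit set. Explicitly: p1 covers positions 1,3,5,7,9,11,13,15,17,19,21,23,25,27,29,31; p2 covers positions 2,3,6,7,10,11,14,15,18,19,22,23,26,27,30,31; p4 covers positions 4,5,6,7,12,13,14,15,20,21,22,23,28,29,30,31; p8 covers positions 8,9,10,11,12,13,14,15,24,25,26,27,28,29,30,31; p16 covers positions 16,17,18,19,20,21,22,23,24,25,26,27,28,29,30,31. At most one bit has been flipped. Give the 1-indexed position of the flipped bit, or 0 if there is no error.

0

s1: b1⊕b3⊕b5⊕b7⊕b9⊕b11⊕b13⊕b15⊕b17⊕b19⊕b21⊕b23⊕b25⊕b27⊕b29⊕b31 = 1⊕0⊕0⊕1⊕1⊕1⊕1⊕0⊕1⊕1⊕0⊕0⊕0⊕0⊕0⊕1 = 0
s2: b2⊕b3⊕b6⊕b7⊕b10⊕b11⊕b14⊕b15⊕b18⊕b19⊕b22⊕b23⊕b26⊕b27⊕b30⊕b31 = 0⊕0⊕0⊕1⊕1⊕1⊕1⊕0⊕0⊕1⊕0⊕0⊕0⊕0⊕0⊕1 = 0
s4: b4⊕b5⊕b6⊕b7⊕b12⊕b13⊕b14⊕b15⊕b20⊕b21⊕b22⊕b23⊕b28⊕b29⊕b30⊕b31 = 0⊕0⊕0⊕1⊕0⊕1⊕1⊕0⊕1⊕0⊕0⊕0⊕1⊕0⊕0⊕1 = 0
s8: b8⊕b9⊕b10⊕b11⊕b12⊕b13⊕b14⊕b15⊕b24⊕b25⊕b26⊕b27⊕b28⊕b29⊕b30⊕b31 = 0⊕1⊕1⊕1⊕0⊕1⊕1⊕0⊕1⊕0⊕0⊕0⊕1⊕0⊕0⊕1 = 0
s16: b16⊕b17⊕b18⊕b19⊕b20⊕b21⊕b22⊕b23⊕b24⊕b25⊕b26⊕b27⊕b28⊕b29⊕b30⊕b31 = 0⊕1⊕0⊕1⊕1⊕0⊕0⊕0⊕1⊕0⊕0⊕0⊕1⊕0⊕0⊕1 = 0
Syndrome (s16...s1) = 00000 → position 0 (no error).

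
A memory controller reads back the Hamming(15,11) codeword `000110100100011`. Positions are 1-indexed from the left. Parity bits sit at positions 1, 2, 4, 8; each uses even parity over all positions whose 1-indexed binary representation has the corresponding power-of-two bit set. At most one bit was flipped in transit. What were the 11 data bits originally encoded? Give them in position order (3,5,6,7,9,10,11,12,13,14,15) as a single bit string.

s1: b1⊕b3⊕b5⊕b7⊕b9⊕b11⊕b13⊕b15 = 0⊕0⊕1⊕1⊕0⊕0⊕0⊕1 = 1
s2: b2⊕b3⊕b6⊕b7⊕b10⊕b11⊕b14⊕b15 = 0⊕0⊕0⊕1⊕1⊕0⊕1⊕1 = 0
s4: b4⊕b5⊕b6⊕b7⊕b12⊕b13⊕b14⊕b15 = 1⊕1⊕0⊕1⊕0⊕0⊕1⊕1 = 1
s8: b8⊕b9⊕b10⊕b11⊕b12⊕b13⊕b14⊕b15 = 0⊕0⊕1⊕0⊕0⊕0⊕1⊕1 = 1
Syndrome (s8...s1) = 1101 → position 13.
Flip bit 13: corrected codeword = 000110100100111
Data bits at positions 3,5,6,7,9,10,11,12,13,14,15: 01010100111

01010100111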